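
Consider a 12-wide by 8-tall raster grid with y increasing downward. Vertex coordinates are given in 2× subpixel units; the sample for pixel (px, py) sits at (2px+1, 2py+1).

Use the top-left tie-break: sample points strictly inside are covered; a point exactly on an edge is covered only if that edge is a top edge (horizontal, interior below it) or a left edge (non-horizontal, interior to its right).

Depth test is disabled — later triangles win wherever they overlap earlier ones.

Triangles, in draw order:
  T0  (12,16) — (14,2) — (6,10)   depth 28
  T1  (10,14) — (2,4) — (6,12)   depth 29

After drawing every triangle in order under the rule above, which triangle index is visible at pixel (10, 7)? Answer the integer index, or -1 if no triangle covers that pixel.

T0:
  2·area = 96  (B↔C swapped to make it positive)
  edge (12, 16)→(6, 10): d=(-6,-6) top-left  bias=+0
  edge (6, 10)→(14, 2): d=(8,-8) top-left  bias=+0
  edge (14, 2)→(12, 16): d=(-2,14) right/bottom  bias=-1
    (7,0)@(15, 1): e=[108,0,-12] → .  [on edge]
    (6,1)@(13, 3): e=[84,0,12] → X  [on edge]
    (7,1)@(15, 3): e=[96,16,-16] → .
    (0,2)@(1, 5): e=[0,-80,176] → .  [on edge]
    (5,2)@(11, 5): e=[60,0,36] → X  [on edge]
    (7,2)@(15, 5): e=[84,32,-20] → .
    (1,3)@(3, 7): e=[0,-48,144] → .  [on edge]
    (4,3)@(9, 7): e=[36,0,60] → X  [on edge]
    (7,3)@(15, 7): e=[72,48,-24] → .
    (2,4)@(5, 9): e=[0,-16,112] → .  [on edge]
    (3,4)@(7, 9): e=[12,0,84] → X  [on edge]
    (6,4)@(13, 9): e=[48,48,0] → .  [on edge]
    (2,5)@(5, 11): e=[-12,0,108] → .  [on edge]
    (3,5)@(7, 11): e=[0,16,80] → X  [on edge]
    (1,6)@(3, 13): e=[-36,0,132] → .  [on edge]
    (4,6)@(9, 13): e=[0,48,48] → X  [on edge]
    (0,7)@(1, 15): e=[-60,0,156] → .  [on edge]
    (5,7)@(11, 15): e=[0,80,16] → X  [on edge]
  covered (15 px):
    . . . . . . . . . . . .
    . . . . . . X . . . . .
    . . . . . X X . . . . .
    . . . . X X X . . . . .
    . . . X X X . . . . . .
    . . . X X X . . . . . .
    . . . . X X . . . . . .
    . . . . . X . . . . . .
T1:
  2·area = 24  (B↔C swapped to make it positive)
  edge (10, 14)→(6, 12): d=(-4,-2) top-left  bias=+0
  edge (6, 12)→(2, 4): d=(-4,-8) top-left  bias=+0
  edge (2, 4)→(10, 14): d=(8,10) right/bottom  bias=-1
    (2,4)@(5, 9): e=[10,4,10] → X
    (3,4)@(7, 9): e=[14,20,-10] → .
    (2,5)@(5, 11): e=[2,-4,26] → .
    (3,5)@(7, 11): e=[6,12,6] → X
    (4,5)@(9, 11): e=[10,28,-14] → .
    (3,6)@(7, 13): e=[-2,4,22] → .
    (4,6)@(9, 13): e=[2,20,2] → X
    (5,6)@(11, 13): e=[6,36,-18] → .
    (4,7)@(9, 15): e=[-6,12,18] → .
  covered (3 px):
    . . . . . . . . . . . .
    . . . . . . . . . . . .
    . . . . . . . . . . . .
    . . . . . . . . . . . .
    . . X . . . . . . . . .
    . . . X . . . . . . . .
    . . . . X . . . . . . .
    . . . . . . . . . . . .

Z-buffer (winner per pixel, '.' = empty):
  . . . . . . . . . . . .
  . . . . . . 0 . . . . .
  . . . . . 0 0 . . . . .
  . . . . 0 0 0 . . . . .
  . . 1 0 0 0 . . . . . .
  . . . 1 0 0 . . . . . .
  . . . . 1 0 . . . . . .
  . . . . . 0 . . . . . .

Result: -1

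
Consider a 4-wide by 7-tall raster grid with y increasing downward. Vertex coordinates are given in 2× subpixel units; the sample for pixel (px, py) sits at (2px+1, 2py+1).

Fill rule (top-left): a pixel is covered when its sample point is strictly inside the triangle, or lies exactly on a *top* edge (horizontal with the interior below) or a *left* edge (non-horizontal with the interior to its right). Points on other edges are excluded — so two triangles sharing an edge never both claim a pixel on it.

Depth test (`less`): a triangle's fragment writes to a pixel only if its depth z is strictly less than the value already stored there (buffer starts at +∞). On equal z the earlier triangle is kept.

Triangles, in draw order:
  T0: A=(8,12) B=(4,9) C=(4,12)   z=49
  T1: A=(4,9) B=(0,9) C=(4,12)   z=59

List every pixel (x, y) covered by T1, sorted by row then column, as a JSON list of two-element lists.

T0:
  2·area = 12  (B↔C swapped to make it positive)
  edge (8, 12)→(4, 12): d=(-4,0) right/bottom  bias=-1
  edge (4, 12)→(4, 9): d=(0,-3) top-left  bias=+0
  edge (4, 9)→(8, 12): d=(4,3) right/bottom  bias=-1
    (2,5)@(5, 11): e=[4,3,5] → █
    (3,5)@(7, 11): e=[4,9,-1] → ·
    (2,6)@(5, 13): e=[-4,3,13] → ·
  covered (1 px):
    · · · ·
    · · · ·
    · · · ·
    · · · ·
    · · · ·
    · · █ ·
    · · · ·
T1:
  2·area = 12  (B↔C swapped to make it positive)
  edge (4, 9)→(4, 12): d=(0,3) right/bottom  bias=-1
  edge (4, 12)→(0, 9): d=(-4,-3) top-left  bias=+0
  edge (0, 9)→(4, 9): d=(4,0) top-left  bias=+0
    (0,4)@(1, 9): e=[9,3,0] → █  [on edge]
    (1,4)@(3, 9): e=[3,9,0] → █  [on edge]
    (2,4)@(5, 9): e=[-3,15,0] → ·  [on edge]
    (3,4)@(7, 9): e=[-9,21,0] → ·  [on edge]
    (0,5)@(1, 11): e=[9,-5,8] → ·
    (1,5)@(3, 11): e=[3,1,8] → █
    (2,5)@(5, 11): e=[-3,7,8] → ·
    (1,6)@(3, 13): e=[3,-7,16] → ·
  covered (3 px):
    · · · ·
    · · · ·
    · · · ·
    · · · ·
    █ █ · ·
    · █ · ·
    · · · ·

Answer: [[0,4],[1,4],[1,5]]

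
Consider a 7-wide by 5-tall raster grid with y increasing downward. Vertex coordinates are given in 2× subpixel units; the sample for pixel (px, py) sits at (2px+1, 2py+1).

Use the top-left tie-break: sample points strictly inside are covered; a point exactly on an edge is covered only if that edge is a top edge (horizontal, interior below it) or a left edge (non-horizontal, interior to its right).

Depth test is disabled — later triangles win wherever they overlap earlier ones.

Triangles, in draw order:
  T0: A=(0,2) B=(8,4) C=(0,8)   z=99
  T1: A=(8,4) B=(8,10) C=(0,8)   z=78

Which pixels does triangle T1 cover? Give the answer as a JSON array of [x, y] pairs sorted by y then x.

T0:
  2·area = 48
  edge (0, 2)→(8, 4): d=(8,2) right/bottom  bias=-1
  edge (8, 4)→(0, 8): d=(-8,4) right/bottom  bias=-1
  edge (0, 8)→(0, 2): d=(0,-6) top-left  bias=+0
    (0,1)@(1, 3): e=[6,36,6] → X
    (1,1)@(3, 3): e=[2,28,18] → X
    (2,1)@(5, 3): e=[-2,20,30] → .
    (0,2)@(1, 5): e=[22,20,6] → X
    (2,2)@(5, 5): e=[14,4,30] → X
    (3,2)@(7, 5): e=[10,-4,42] → .
    (0,3)@(1, 7): e=[38,4,6] → X
    (1,3)@(3, 7): e=[34,-4,18] → .
    (2,3)@(5, 7): e=[30,-12,30] → .
    (0,4)@(1, 9): e=[54,-12,6] → .
  covered (6 px):
    . . . . . . .
    X X . . . . .
    X X X . . . .
    X . . . . . .
    . . . . . . .
T1:
  2·area = 48
  edge (8, 4)→(8, 10): d=(0,6) right/bottom  bias=-1
  edge (8, 10)→(0, 8): d=(-8,-2) top-left  bias=+0
  edge (0, 8)→(8, 4): d=(8,-4) top-left  bias=+0
    (3,2)@(7, 5): e=[6,38,4] → X
    (4,2)@(9, 5): e=[-6,42,12] → .
    (1,3)@(3, 7): e=[30,14,4] → X
    (2,3)@(5, 7): e=[18,18,12] → X
    (4,3)@(9, 7): e=[-6,26,28] → .
    (1,4)@(3, 9): e=[30,-2,20] → .
    (2,4)@(5, 9): e=[18,2,28] → X
    (4,4)@(9, 9): e=[-6,10,44] → .
  covered (6 px):
    . . . . . . .
    . . . . . . .
    . . . X . . .
    . X X X . . .
    . . X X . . .

Final: [[3,2],[1,3],[2,3],[3,3],[2,4],[3,4]]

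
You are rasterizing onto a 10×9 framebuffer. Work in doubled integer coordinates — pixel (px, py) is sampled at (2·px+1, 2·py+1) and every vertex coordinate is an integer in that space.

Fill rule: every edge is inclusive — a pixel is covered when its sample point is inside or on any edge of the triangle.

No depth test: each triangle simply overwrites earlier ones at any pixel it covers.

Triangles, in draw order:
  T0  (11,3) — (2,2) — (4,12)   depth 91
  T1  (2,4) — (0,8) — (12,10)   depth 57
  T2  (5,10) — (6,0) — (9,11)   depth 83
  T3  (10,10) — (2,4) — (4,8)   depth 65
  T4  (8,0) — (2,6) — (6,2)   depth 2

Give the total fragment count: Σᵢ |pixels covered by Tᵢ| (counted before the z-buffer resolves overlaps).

T0:
  2·area = 88  (B↔C swapped to make it positive)
  edge (11, 3)→(4, 12): d=(-7,9) inclusive
  edge (4, 12)→(2, 2): d=(-2,-10) inclusive
  edge (2, 2)→(11, 3): d=(9,1) inclusive
    (1,1)@(3, 3): e=[72,8,8] → X
    (2,1)@(5, 3): e=[54,28,6] → X
    (3,1)@(7, 3): e=[36,48,4] → X
    (4,1)@(9, 3): e=[18,68,2] → X
    (5,1)@(11, 3): e=[0,88,0] → X  [on edge]
    (6,1)@(13, 3): e=[-18,108,-2] → .
    (1,2)@(3, 5): e=[58,4,26] → X
    (5,2)@(11, 5): e=[-14,84,18] → .
    (1,3)@(3, 7): e=[44,0,44] → X  [on edge]
    (4,3)@(9, 7): e=[-10,60,38] → .
    (1,4)@(3, 9): e=[30,-4,62] → .
    (2,4)@(5, 9): e=[12,16,60] → X
    (2,8)@(5, 17): e=[-44,0,132] → .  [on edge]
  covered (13 px):
    . . . . . . . . . .
    . X X X X X . . . .
    . X X X X . . . . .
    . X X X . . . . . .
    . . X . . . . . . .
    . . . . . . . . . .
    . . . . . . . . . .
    . . . . . . . . . .
    . . . . . . . . . .
T1:
  2·area = 52  (B↔C swapped to make it positive)
  edge (2, 4)→(12, 10): d=(10,6) inclusive
  edge (12, 10)→(0, 8): d=(-12,-2) inclusive
  edge (0, 8)→(2, 4): d=(2,-4) inclusive
    (1,2)@(3, 5): e=[4,42,6] → X
    (2,2)@(5, 5): e=[-8,46,14] → .
    (0,3)@(1, 7): e=[36,14,2] → X
    (2,3)@(5, 7): e=[12,22,18] → X
    (3,3)@(7, 7): e=[0,26,26] → X  [on edge]
    (4,3)@(9, 7): e=[-12,30,34] → .
    (0,4)@(1, 9): e=[56,-10,6] → .
    (1,4)@(3, 9): e=[44,-6,14] → .
    (2,4)@(5, 9): e=[32,-2,22] → .
    (3,4)@(7, 9): e=[20,2,30] → X
    (4,4)@(9, 9): e=[8,6,38] → X
    (5,4)@(11, 9): e=[-4,10,46] → .
    (8,6)@(17, 13): e=[0,-26,78] → .  [on edge]
  covered (7 px):
    . . . . . . . . . .
    . . . . . . . . . .
    . X . . . . . . . .
    X X X X . . . . . .
    . . . X X . . . . .
    . . . . . . . . . .
    . . . . . . . . . .
    . . . . . . . . . .
    . . . . . . . . . .
T2:
  2·area = 41
  edge (5, 10)→(6, 0): d=(1,-10) inclusive
  edge (6, 0)→(9, 11): d=(3,11) inclusive
  edge (9, 11)→(5, 10): d=(-4,-1) inclusive
    (3,2)@(7, 5): e=[15,4,22] → X
    (4,2)@(9, 5): e=[35,-18,24] → .
    (3,3)@(7, 7): e=[17,10,14] → X
    (4,3)@(9, 7): e=[37,-12,16] → .
    (0,4)@(1, 9): e=[-41,82,0] → .  [on edge]
    (3,4)@(7, 9): e=[19,16,6] → X
    (4,4)@(9, 9): e=[39,-6,8] → .
    (3,5)@(7, 11): e=[21,22,-2] → .
    (4,5)@(9, 11): e=[41,0,0] → X  [on edge]
    (5,5)@(11, 11): e=[61,-22,2] → .
    (4,6)@(9, 13): e=[43,6,-8] → .
    (8,6)@(17, 13): e=[123,-82,0] → .  [on edge]
  covered (4 px):
    . . . . . . . . . .
    . . . . . . . . . .
    . . . X . . . . . .
    . . . X . . . . . .
    . . . X . . . . . .
    . . . . X . . . . .
    . . . . . . . . . .
    . . . . . . . . . .
    . . . . . . . . . .
T3:
  2·area = 20  (B↔C swapped to make it positive)
  edge (10, 10)→(4, 8): d=(-6,-2) inclusive
  edge (4, 8)→(2, 4): d=(-2,-4) inclusive
  edge (2, 4)→(10, 10): d=(8,6) inclusive
    (1,2)@(3, 5): e=[16,2,2] → X
    (2,2)@(5, 5): e=[20,10,-10] → .
    (0,3)@(1, 7): e=[0,-10,30] → .  [on edge]
    (1,3)@(3, 7): e=[4,-2,18] → .
    (2,3)@(5, 7): e=[8,6,6] → X
    (3,3)@(7, 7): e=[12,14,-6] → .
    (2,4)@(5, 9): e=[-4,2,22] → .
    (3,4)@(7, 9): e=[0,10,10] → X  [on edge]
    (4,4)@(9, 9): e=[4,18,-2] → .
    (3,5)@(7, 11): e=[-12,6,26] → .
    (6,5)@(13, 11): e=[0,30,-10] → .  [on edge]
    (9,6)@(19, 13): e=[0,50,-30] → .  [on edge]
  covered (3 px):
    . . . . . . . . . .
    . . . . . . . . . .
    . X . . . . . . . .
    . . X . . . . . . .
    . . . X . . . . . .
    . . . . . . . . . .
    . . . . . . . . . .
    . . . . . . . . . .
    . . . . . . . . . .
T4:
  degenerate (2·area = 0) — covers nothing

Final: 27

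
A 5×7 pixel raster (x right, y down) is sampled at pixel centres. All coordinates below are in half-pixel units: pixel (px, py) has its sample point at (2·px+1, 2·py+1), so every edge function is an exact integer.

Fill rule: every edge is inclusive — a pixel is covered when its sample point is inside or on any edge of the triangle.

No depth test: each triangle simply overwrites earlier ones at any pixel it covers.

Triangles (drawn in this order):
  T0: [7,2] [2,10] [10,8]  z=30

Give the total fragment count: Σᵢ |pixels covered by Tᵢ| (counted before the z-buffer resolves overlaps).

T0:
  2·area = 54  (B↔C swapped to make it positive)
  edge (7, 2)→(10, 8): d=(3,6) inclusive
  edge (10, 8)→(2, 10): d=(-8,2) inclusive
  edge (2, 10)→(7, 2): d=(5,-8) inclusive
    (3,1)@(7, 3): e=[3,46,5] → #
    (4,1)@(9, 3): e=[-9,42,21] → ·
    (3,2)@(7, 5): e=[9,30,15] → #
    (4,2)@(9, 5): e=[-3,26,31] → ·
    (2,3)@(5, 7): e=[27,18,9] → #
    (4,3)@(9, 7): e=[3,10,41] → #
    (1,4)@(3, 9): e=[45,6,3] → #
    (3,4)@(7, 9): e=[21,-2,35] → ·
    (4,4)@(9, 9): e=[9,-6,51] → ·
    (1,5)@(3, 11): e=[51,-10,13] → ·
    (2,5)@(5, 11): e=[39,-14,29] → ·
  covered (7 px):
    · · · · ·
    · · · # ·
    · · · # ·
    · · # # #
    · # # · ·
    · · · · ·
    · · · · ·

Result: 7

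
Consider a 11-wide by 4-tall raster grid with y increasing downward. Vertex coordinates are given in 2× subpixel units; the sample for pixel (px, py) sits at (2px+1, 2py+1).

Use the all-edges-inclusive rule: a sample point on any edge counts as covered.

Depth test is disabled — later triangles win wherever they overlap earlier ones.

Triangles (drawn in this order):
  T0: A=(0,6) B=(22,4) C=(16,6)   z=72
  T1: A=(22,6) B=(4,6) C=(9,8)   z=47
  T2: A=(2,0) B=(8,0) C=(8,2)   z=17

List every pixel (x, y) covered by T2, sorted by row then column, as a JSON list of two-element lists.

T0:
  2·area = 32
  edge (0, 6)→(22, 4): d=(22,-2) inclusive
  edge (22, 4)→(16, 6): d=(-6,2) inclusive
  edge (16, 6)→(0, 6): d=(-16,0) inclusive
    (5,2)@(11, 5): e=[0,16,16] → X  [on edge]
    (6,2)@(13, 5): e=[4,12,16] → X
    (7,2)@(15, 5): e=[8,8,16] → X
    (8,2)@(17, 5): e=[12,4,16] → X
    (9,2)@(19, 5): e=[16,0,16] → X  [on edge]
    (10,2)@(21, 5): e=[20,-4,16] → .
    (5,3)@(11, 7): e=[44,4,-16] → .
    (6,3)@(13, 7): e=[48,0,-16] → .  [on edge]
    (7,3)@(15, 7): e=[52,-4,-16] → .
    (8,3)@(17, 7): e=[56,-8,-16] → .
    (9,3)@(19, 7): e=[60,-12,-16] → .
  covered (5 px):
    . . . . . . . . . . .
    . . . . . . . . . . .
    . . . . . X X X X X .
    . . . . . . . . . . .
T1:
  2·area = 36  (B↔C swapped to make it positive)
  edge (22, 6)→(9, 8): d=(-13,2) inclusive
  edge (9, 8)→(4, 6): d=(-5,-2) inclusive
  edge (4, 6)→(22, 6): d=(18,0) inclusive
    (3,3)@(7, 7): e=[17,1,18] → X
    (4,3)@(9, 7): e=[13,5,18] → X
    (5,3)@(11, 7): e=[9,9,18] → X
    (6,3)@(13, 7): e=[5,13,18] → X
    (7,3)@(15, 7): e=[1,17,18] → X
    (8,3)@(17, 7): e=[-3,21,18] → .
  covered (5 px):
    . . . . . . . . . . .
    . . . . . . . . . . .
    . . . . . . . . . . .
    . . . X X X X X . . .
T2:
  2·area = 12
  edge (2, 0)→(8, 0): d=(6,0) inclusive
  edge (8, 0)→(8, 2): d=(0,2) inclusive
  edge (8, 2)→(2, 0): d=(-6,-2) inclusive
    (2,0)@(5, 1): e=[6,6,0] → X  [on edge]
    (3,0)@(7, 1): e=[6,2,4] → X
    (4,0)@(9, 1): e=[6,-2,8] → .
    (2,1)@(5, 3): e=[18,6,-12] → .
    (3,1)@(7, 3): e=[18,2,-8] → .
    (5,1)@(11, 3): e=[18,-6,0] → .  [on edge]
    (8,2)@(17, 5): e=[30,-18,0] → .  [on edge]
  covered (2 px):
    . . X X . . . . . . .
    . . . . . . . . . . .
    . . . . . . . . . . .
    . . . . . . . . . . .

Final: [[2,0],[3,0]]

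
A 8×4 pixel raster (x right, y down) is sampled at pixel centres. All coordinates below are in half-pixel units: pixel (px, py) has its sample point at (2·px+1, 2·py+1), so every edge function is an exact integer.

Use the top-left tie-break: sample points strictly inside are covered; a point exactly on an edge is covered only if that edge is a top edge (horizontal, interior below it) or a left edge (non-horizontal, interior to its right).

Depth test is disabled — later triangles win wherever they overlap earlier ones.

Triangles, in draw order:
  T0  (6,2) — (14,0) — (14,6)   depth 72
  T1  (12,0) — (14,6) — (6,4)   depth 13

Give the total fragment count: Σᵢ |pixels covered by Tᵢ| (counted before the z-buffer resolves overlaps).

T0:
  2·area = 48
  edge (6, 2)→(14, 0): d=(8,-2) top-left  bias=+0
  edge (14, 0)→(14, 6): d=(0,6) right/bottom  bias=-1
  edge (14, 6)→(6, 2): d=(-8,-4) top-left  bias=+0
    (5,0)@(11, 1): e=[2,18,28] → #
    (6,0)@(13, 1): e=[6,6,36] → #
    (7,0)@(15, 1): e=[10,-6,44] → ·
    (4,1)@(9, 3): e=[14,30,4] → #
    (7,1)@(15, 3): e=[26,-6,28] → ·
    (4,2)@(9, 5): e=[30,30,-12] → ·
    (5,2)@(11, 5): e=[34,18,-4] → ·
    (6,2)@(13, 5): e=[38,6,4] → #
    (7,2)@(15, 5): e=[42,-6,12] → ·
    (6,3)@(13, 7): e=[54,6,-12] → ·
  covered (6 px):
    · · · · · # # ·
    · · · · # # # ·
    · · · · · · # ·
    · · · · · · · ·
T1:
  2·area = 44
  edge (12, 0)→(14, 6): d=(2,6) right/bottom  bias=-1
  edge (14, 6)→(6, 4): d=(-8,-2) top-left  bias=+0
  edge (6, 4)→(12, 0): d=(6,-4) top-left  bias=+0
    (5,0)@(11, 1): e=[8,34,2] → #
    (6,0)@(13, 1): e=[-4,38,10] → ·
    (4,1)@(9, 3): e=[24,14,6] → #
    (6,1)@(13, 3): e=[0,22,22] → ·  [on edge]
    (4,2)@(9, 5): e=[28,-2,18] → ·
    (5,2)@(11, 5): e=[16,2,26] → #
    (6,2)@(13, 5): e=[4,6,34] → #
    (7,2)@(15, 5): e=[-8,10,42] → ·
    (5,3)@(11, 7): e=[20,-14,38] → ·
    (6,3)@(13, 7): e=[8,-10,46] → ·
  covered (5 px):
    · · · · · # · ·
    · · · · # # · ·
    · · · · · # # ·
    · · · · · · · ·

Answer: 11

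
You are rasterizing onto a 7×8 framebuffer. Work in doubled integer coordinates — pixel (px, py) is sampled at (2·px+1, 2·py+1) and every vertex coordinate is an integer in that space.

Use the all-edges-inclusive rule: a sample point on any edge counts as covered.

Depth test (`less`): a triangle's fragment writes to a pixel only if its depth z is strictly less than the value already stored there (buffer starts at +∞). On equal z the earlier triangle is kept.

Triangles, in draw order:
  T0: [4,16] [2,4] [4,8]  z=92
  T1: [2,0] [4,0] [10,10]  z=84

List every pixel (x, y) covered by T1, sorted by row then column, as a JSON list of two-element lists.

T0:
  2·area = 16
  edge (4, 16)→(2, 4): d=(-2,-12) inclusive
  edge (2, 4)→(4, 8): d=(2,4) inclusive
  edge (4, 8)→(4, 16): d=(0,8) inclusive
    (1,3)@(3, 7): e=[6,2,8] → X
    (2,3)@(5, 7): e=[30,-6,-8] → .
    (1,4)@(3, 9): e=[2,6,8] → X
    (2,4)@(5, 9): e=[26,-2,-8] → .
    (1,5)@(3, 11): e=[-2,10,8] → .
  covered (2 px):
    . . . . . . .
    . . . . . . .
    . . . . . . .
    . X . . . . .
    . X . . . . .
    . . . . . . .
    . . . . . . .
    . . . . . . .
T1:
  2·area = 20
  edge (2, 0)→(4, 0): d=(2,0) inclusive
  edge (4, 0)→(10, 10): d=(6,10) inclusive
  edge (10, 10)→(2, 0): d=(-8,-10) inclusive
    (1,0)@(3, 1): e=[2,16,2] → X
    (2,0)@(5, 1): e=[2,-4,22] → .
    (1,1)@(3, 3): e=[6,28,-14] → .
    (2,1)@(5, 3): e=[6,8,6] → X
    (3,1)@(7, 3): e=[6,-12,26] → .
    (2,2)@(5, 5): e=[10,20,-10] → .
    (3,2)@(7, 5): e=[10,0,10] → X  [on edge]
    (4,2)@(9, 5): e=[10,-20,30] → .
    (3,3)@(7, 7): e=[14,12,-6] → .
    (6,7)@(13, 15): e=[30,0,-10] → .  [on edge]
  covered (3 px):
    . X . . . . .
    . . X . . . .
    . . . X . . .
    . . . . . . .
    . . . . . . .
    . . . . . . .
    . . . . . . .
    . . . . . . .

Result: [[1,0],[2,1],[3,2]]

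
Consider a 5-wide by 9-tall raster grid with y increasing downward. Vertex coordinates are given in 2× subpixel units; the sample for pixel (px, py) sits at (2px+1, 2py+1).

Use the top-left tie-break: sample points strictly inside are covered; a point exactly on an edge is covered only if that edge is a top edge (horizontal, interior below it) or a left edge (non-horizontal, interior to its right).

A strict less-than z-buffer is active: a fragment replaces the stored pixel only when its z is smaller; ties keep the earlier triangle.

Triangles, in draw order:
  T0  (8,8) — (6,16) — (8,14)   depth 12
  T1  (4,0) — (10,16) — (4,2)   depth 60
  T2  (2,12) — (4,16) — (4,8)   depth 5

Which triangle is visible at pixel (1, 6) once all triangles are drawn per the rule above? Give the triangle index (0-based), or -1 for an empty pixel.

T0:
  2·area = 12  (B↔C swapped to make it positive)
  edge (8, 8)→(8, 14): d=(0,6) right/bottom  bias=-1
  edge (8, 14)→(6, 16): d=(-2,2) right/bottom  bias=-1
  edge (6, 16)→(8, 8): d=(2,-8) top-left  bias=+0
    (3,6)@(7, 13): e=[6,4,2] → █
    (4,6)@(9, 13): e=[-6,0,18] → ·  [on edge]
    (3,7)@(7, 15): e=[6,0,6] → ·  [on edge]
    (2,8)@(5, 17): e=[18,0,-6] → ·  [on edge]
  covered (1 px):
    · · · · ·
    · · · · ·
    · · · · ·
    · · · · ·
    · · · · ·
    · · · · ·
    · · · █ ·
    · · · · ·
    · · · · ·
T1:
  2·area = 12
  edge (4, 0)→(10, 16): d=(6,16) right/bottom  bias=-1
  edge (10, 16)→(4, 2): d=(-6,-14) top-left  bias=+0
  edge (4, 2)→(4, 0): d=(0,-2) top-left  bias=+0
    (2,1)@(5, 3): e=[2,8,2] → █
    (3,1)@(7, 3): e=[-30,36,6] → ·
    (2,2)@(5, 5): e=[14,-4,2] → ·
    (3,4)@(7, 9): e=[6,0,6] → █  [on edge]
    (4,4)@(9, 9): e=[-26,28,10] → ·
    (3,5)@(7, 11): e=[18,-12,6] → ·
  covered (2 px):
    · · · · ·
    · · █ · ·
    · · · · ·
    · · · · ·
    · · · █ ·
    · · · · ·
    · · · · ·
    · · · · ·
    · · · · ·
T2:
  2·area = 16  (B↔C swapped to make it positive)
  edge (2, 12)→(4, 8): d=(2,-4) top-left  bias=+0
  edge (4, 8)→(4, 16): d=(0,8) right/bottom  bias=-1
  edge (4, 16)→(2, 12): d=(-2,-4) top-left  bias=+0
    (1,5)@(3, 11): e=[2,8,6] → █
    (2,5)@(5, 11): e=[10,-8,14] → ·
    (1,6)@(3, 13): e=[6,8,2] → █
    (2,6)@(5, 13): e=[14,-8,10] → ·
    (1,7)@(3, 15): e=[10,8,-2] → ·
  covered (2 px):
    · · · · ·
    · · · · ·
    · · · · ·
    · · · · ·
    · · · · ·
    · █ · · ·
    · █ · · ·
    · · · · ·
    · · · · ·

Z-buffer (winner per pixel, '.' = empty):
  . . . . .
  . . 1 . .
  . . . . .
  . . . . .
  . . . 1 .
  . 2 . . .
  . 2 . 0 .
  . . . . .
  . . . . .

Result: 2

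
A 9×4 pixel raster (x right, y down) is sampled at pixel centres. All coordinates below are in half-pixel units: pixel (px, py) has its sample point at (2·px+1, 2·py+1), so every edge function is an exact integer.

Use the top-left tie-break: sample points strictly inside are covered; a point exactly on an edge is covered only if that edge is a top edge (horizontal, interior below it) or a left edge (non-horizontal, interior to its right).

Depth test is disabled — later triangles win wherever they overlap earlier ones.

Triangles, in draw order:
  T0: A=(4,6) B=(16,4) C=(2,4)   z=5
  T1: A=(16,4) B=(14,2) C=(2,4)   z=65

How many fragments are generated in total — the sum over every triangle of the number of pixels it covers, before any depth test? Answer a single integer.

T0:
  2·area = 28  (B↔C swapped to make it positive)
  edge (4, 6)→(2, 4): d=(-2,-2) top-left  bias=+0
  edge (2, 4)→(16, 4): d=(14,0) top-left  bias=+0
  edge (16, 4)→(4, 6): d=(-12,2) right/bottom  bias=-1
    (0,1)@(1, 3): e=[0,-14,42] → ·  [on edge]
    (1,2)@(3, 5): e=[0,14,14] → #  [on edge]
    (2,2)@(5, 5): e=[4,14,10] → #
    (3,2)@(7, 5): e=[8,14,6] → #
    (4,2)@(9, 5): e=[12,14,2] → #
    (5,2)@(11, 5): e=[16,14,-2] → ·
    (1,3)@(3, 7): e=[-4,42,-10] → ·
    (2,3)@(5, 7): e=[0,42,-14] → ·  [on edge]
    (3,3)@(7, 7): e=[4,42,-18] → ·
    (4,3)@(9, 7): e=[8,42,-22] → ·
  covered (4 px):
    · · · · · · · · ·
    · · · · · · · · ·
    · # # # # · · · ·
    · · · · · · · · ·
T1:
  2·area = 28  (B↔C swapped to make it positive)
  edge (16, 4)→(2, 4): d=(-14,0) right/bottom  bias=-1
  edge (2, 4)→(14, 2): d=(12,-2) top-left  bias=+0
  edge (14, 2)→(16, 4): d=(2,2) right/bottom  bias=-1
    (6,0)@(13, 1): e=[42,-14,0] → ·  [on edge]
    (4,1)@(9, 3): e=[14,2,12] → #
    (5,1)@(11, 3): e=[14,6,8] → #
    (6,1)@(13, 3): e=[14,10,4] → #
    (7,1)@(15, 3): e=[14,14,0] → ·  [on edge]
    (4,2)@(9, 5): e=[-14,26,16] → ·
    (5,2)@(11, 5): e=[-14,30,12] → ·
    (6,2)@(13, 5): e=[-14,34,8] → ·
    (8,2)@(17, 5): e=[-14,42,0] → ·  [on edge]
  covered (3 px):
    · · · · · · · · ·
    · · · · # # # · ·
    · · · · · · · · ·
    · · · · · · · · ·

Result: 7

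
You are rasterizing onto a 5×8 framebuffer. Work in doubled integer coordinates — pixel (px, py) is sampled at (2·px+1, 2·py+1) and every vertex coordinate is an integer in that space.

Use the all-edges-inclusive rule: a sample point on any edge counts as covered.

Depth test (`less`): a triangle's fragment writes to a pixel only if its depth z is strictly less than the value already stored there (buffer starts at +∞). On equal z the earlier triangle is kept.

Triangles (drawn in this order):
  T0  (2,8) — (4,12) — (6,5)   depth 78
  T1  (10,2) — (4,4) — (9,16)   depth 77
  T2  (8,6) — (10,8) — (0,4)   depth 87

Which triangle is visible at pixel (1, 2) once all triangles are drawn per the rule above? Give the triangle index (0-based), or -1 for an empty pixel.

T0:
  2·area = 22  (B↔C swapped to make it positive)
  edge (2, 8)→(6, 5): d=(4,-3) inclusive
  edge (6, 5)→(4, 12): d=(-2,7) inclusive
  edge (4, 12)→(2, 8): d=(-2,-4) inclusive
    (2,3)@(5, 7): e=[5,3,14] → X
    (3,3)@(7, 7): e=[11,-11,22] → .
    (1,4)@(3, 9): e=[7,13,2] → X
    (2,4)@(5, 9): e=[13,-1,10] → .
    (1,5)@(3, 11): e=[15,9,-2] → .
  covered (2 px):
    . . . . .
    . . . . .
    . . . . .
    . . X . .
    . X . . .
    . . . . .
    . . . . .
    . . . . .
T1:
  2·area = 82  (B↔C swapped to make it positive)
  edge (10, 2)→(9, 16): d=(-1,14) inclusive
  edge (9, 16)→(4, 4): d=(-5,-12) inclusive
  edge (4, 4)→(10, 2): d=(6,-2) inclusive
    (3,1)@(7, 3): e=[41,41,0] → X  [on edge]
    (4,1)@(9, 3): e=[13,65,4] → X
    (0,2)@(1, 5): e=[123,-41,0] → .  [on edge]
    (2,2)@(5, 5): e=[67,7,8] → X
    (2,3)@(5, 7): e=[65,-3,20] → .
    (3,3)@(7, 7): e=[37,21,24] → X
    (3,4)@(7, 9): e=[35,11,36] → X
    (3,5)@(7, 11): e=[33,1,48] → X
    (3,6)@(7, 13): e=[31,-9,60] → .
    (4,6)@(9, 13): e=[3,15,64] → X
    (4,7)@(9, 15): e=[1,5,76] → X
  covered (13 px):
    . . . . .
    . . . X X
    . . X X X
    . . . X X
    . . . X X
    . . . X X
    . . . . X
    . . . . X
T2:
  2·area = 12
  edge (8, 6)→(10, 8): d=(2,2) inclusive
  edge (10, 8)→(0, 4): d=(-10,-4) inclusive
  edge (0, 4)→(8, 6): d=(8,2) inclusive
    (1,0)@(3, 1): e=[0,42,-30] → .  [on edge]
    (2,1)@(5, 3): e=[0,30,-18] → .  [on edge]
    (1,2)@(3, 5): e=[8,2,2] → X
    (2,2)@(5, 5): e=[4,10,-2] → .
    (3,2)@(7, 5): e=[0,18,-6] → .  [on edge]
    (1,3)@(3, 7): e=[12,-18,18] → .
    (4,3)@(9, 7): e=[0,6,6] → X  [on edge]
    (4,4)@(9, 9): e=[4,-14,22] → .
  covered (2 px):
    . . . . .
    . . . . .
    . X . . .
    . . . . X
    . . . . .
    . . . . .
    . . . . .
    . . . . .

Z-buffer (winner per pixel, '.' = empty):
  . . . . .
  . . . 1 1
  . 2 1 1 1
  . . 0 1 1
  . 0 . 1 1
  . . . 1 1
  . . . . 1
  . . . . 1

Answer: 2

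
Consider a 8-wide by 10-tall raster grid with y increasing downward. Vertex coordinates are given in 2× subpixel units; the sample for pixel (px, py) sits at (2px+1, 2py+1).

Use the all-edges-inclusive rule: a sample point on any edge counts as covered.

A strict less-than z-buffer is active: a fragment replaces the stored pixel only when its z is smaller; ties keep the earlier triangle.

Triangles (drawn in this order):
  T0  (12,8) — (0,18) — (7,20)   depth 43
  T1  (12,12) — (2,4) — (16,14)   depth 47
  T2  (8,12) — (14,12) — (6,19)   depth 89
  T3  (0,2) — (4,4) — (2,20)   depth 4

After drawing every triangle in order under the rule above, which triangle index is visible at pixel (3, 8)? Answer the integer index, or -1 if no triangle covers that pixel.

T0:
  2·area = 94  (B↔C swapped to make it positive)
  edge (12, 8)→(7, 20): d=(-5,12) inclusive
  edge (7, 20)→(0, 18): d=(-7,-2) inclusive
  edge (0, 18)→(12, 8): d=(12,-10) inclusive
    (5,4)@(11, 9): e=[7,85,2] → █
    (6,4)@(13, 9): e=[-17,89,22] → ·
    (4,5)@(9, 11): e=[21,67,6] → █
    (5,5)@(11, 11): e=[-3,71,26] → ·
    (3,6)@(7, 13): e=[35,49,10] → █
    (5,6)@(11, 13): e=[-13,57,50] → ·
    (2,7)@(5, 15): e=[49,31,14] → █
    (5,7)@(11, 15): e=[-23,43,74] → ·
    (1,8)@(3, 17): e=[63,13,18] → █
    (4,8)@(9, 17): e=[-9,25,78] → ·
    (1,9)@(3, 19): e=[53,-1,42] → ·
    (2,9)@(5, 19): e=[29,3,62] → █
  covered (12 px):
    · · · · · · · ·
    · · · · · · · ·
    · · · · · · · ·
    · · · · · · · ·
    · · · · · █ · ·
    · · · · █ · · ·
    · · · █ █ · · ·
    · · █ █ █ · · ·
    · █ █ █ · · · ·
    · · █ █ · · · ·
T1:
  2·area = 12
  edge (12, 12)→(2, 4): d=(-10,-8) inclusive
  edge (2, 4)→(16, 14): d=(14,10) inclusive
  edge (16, 14)→(12, 12): d=(-4,-2) inclusive
    (4,4)@(9, 9): e=[6,0,6] → █  [on edge]
    (5,4)@(11, 9): e=[22,-20,10] → ·
    (4,5)@(9, 11): e=[-14,28,-2] → ·
    (5,5)@(11, 11): e=[2,8,2] → █
    (6,5)@(13, 11): e=[18,-12,6] → ·
    (5,6)@(11, 13): e=[-18,36,-6] → ·
  covered (2 px):
    · · · · · · · ·
    · · · · · · · ·
    · · · · · · · ·
    · · · · · · · ·
    · · · · █ · · ·
    · · · · · █ · ·
    · · · · · · · ·
    · · · · · · · ·
    · · · · · · · ·
    · · · · · · · ·
T2:
  2·area = 42
  edge (8, 12)→(14, 12): d=(6,0) inclusive
  edge (14, 12)→(6, 19): d=(-8,7) inclusive
  edge (6, 19)→(8, 12): d=(2,-7) inclusive
    (4,6)@(9, 13): e=[6,27,9] → █
    (5,6)@(11, 13): e=[6,13,23] → █
    (6,6)@(13, 13): e=[6,-1,37] → ·
    (4,7)@(9, 15): e=[18,11,13] → █
    (5,7)@(11, 15): e=[18,-3,27] → ·
    (3,8)@(7, 17): e=[30,9,3] → █
    (4,8)@(9, 17): e=[30,-5,17] → ·
    (3,9)@(7, 19): e=[42,-7,7] → ·
  covered (4 px):
    · · · · · · · ·
    · · · · · · · ·
    · · · · · · · ·
    · · · · · · · ·
    · · · · · · · ·
    · · · · · · · ·
    · · · · █ █ · ·
    · · · · █ · · ·
    · · · █ · · · ·
    · · · · · · · ·
T3:
  2·area = 68
  edge (0, 2)→(4, 4): d=(4,2) inclusive
  edge (4, 4)→(2, 20): d=(-2,16) inclusive
  edge (2, 20)→(0, 2): d=(-2,-18) inclusive
    (0,1)@(1, 3): e=[2,50,16] → █
    (1,1)@(3, 3): e=[-2,18,52] → ·
    (0,2)@(1, 5): e=[10,46,12] → █
    (1,2)@(3, 5): e=[6,14,48] → █
    (2,2)@(5, 5): e=[2,-18,84] → ·
    (0,3)@(1, 7): e=[18,42,8] → █
    (2,3)@(5, 7): e=[10,-22,80] → ·
    (0,4)@(1, 9): e=[26,38,4] → █
    (2,4)@(5, 9): e=[18,-26,76] → ·
    (0,5)@(1, 11): e=[34,34,0] → █  [on edge]
    (2,5)@(5, 11): e=[26,-30,72] → ·
    (0,6)@(1, 13): e=[42,30,-4] → ·
  covered (9 px):
    · · · · · · · ·
    █ · · · · · · ·
    █ █ · · · · · ·
    █ █ · · · · · ·
    █ █ · · · · · ·
    █ █ · · · · · ·
    · · · · · · · ·
    · · · · · · · ·
    · · · · · · · ·
    · · · · · · · ·

Z-buffer (winner per pixel, '.' = empty):
  . . . . . . . .
  3 . . . . . . .
  3 3 . . . . . .
  3 3 . . . . . .
  3 3 . . 1 0 . .
  3 3 . . 0 1 . .
  . . . 0 0 2 . .
  . . 0 0 0 . . .
  . 0 0 0 . . . .
  . . 0 0 . . . .

Final: 0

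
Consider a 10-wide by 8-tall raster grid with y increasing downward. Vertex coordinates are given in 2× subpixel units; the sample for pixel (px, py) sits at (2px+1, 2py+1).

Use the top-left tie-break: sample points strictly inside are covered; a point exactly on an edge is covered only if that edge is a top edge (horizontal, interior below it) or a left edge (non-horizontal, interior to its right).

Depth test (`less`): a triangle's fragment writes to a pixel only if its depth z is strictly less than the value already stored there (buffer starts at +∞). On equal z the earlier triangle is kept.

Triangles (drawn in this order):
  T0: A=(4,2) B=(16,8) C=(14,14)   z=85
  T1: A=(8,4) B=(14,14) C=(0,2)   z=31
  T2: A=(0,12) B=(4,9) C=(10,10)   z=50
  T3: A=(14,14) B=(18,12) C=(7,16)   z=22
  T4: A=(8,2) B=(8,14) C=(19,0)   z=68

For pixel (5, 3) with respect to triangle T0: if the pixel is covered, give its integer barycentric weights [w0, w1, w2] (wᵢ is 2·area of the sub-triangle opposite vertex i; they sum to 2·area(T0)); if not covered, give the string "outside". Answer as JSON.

T0:
  2·area = 84
  edge (4, 2)→(16, 8): d=(12,6) right/bottom  bias=-1
  edge (16, 8)→(14, 14): d=(-2,6) right/bottom  bias=-1
  edge (14, 14)→(4, 2): d=(-10,-12) top-left  bias=+0
    (2,1)@(5, 3): e=[6,76,2] → #
    (3,1)@(7, 3): e=[-6,64,26] → ·
    (2,2)@(5, 5): e=[30,72,-18] → ·
    (3,2)@(7, 5): e=[18,60,6] → #
    (4,2)@(9, 5): e=[6,48,30] → #
    (5,2)@(11, 5): e=[-6,36,54] → ·
    (8,2)@(17, 5): e=[-42,0,126] → ·  [on edge]
    (3,3)@(7, 7): e=[42,56,-14] → ·
    (4,3)@(9, 7): e=[30,44,10] → #
    (5,3)@(11, 7): e=[18,32,34] → #
    (6,3)@(13, 7): e=[6,20,58] → #
    (7,3)@(15, 7): e=[-6,8,82] → ·
    (7,5)@(15, 11): e=[42,0,42] → ·  [on edge]
  covered (10 px):
    · · · · · · · · · ·
    · · # · · · · · · ·
    · · · # # · · · · ·
    · · · · # # # · · ·
    · · · · · # # # · ·
    · · · · · · # · · ·
    · · · · · · · · · ·
    · · · · · · · · · ·
T1:
  2·area = 68
  edge (8, 4)→(14, 14): d=(6,10) right/bottom  bias=-1
  edge (14, 14)→(0, 2): d=(-14,-12) top-left  bias=+0
  edge (0, 2)→(8, 4): d=(8,2) right/bottom  bias=-1
    (1,1)@(3, 3): e=[44,22,2] → #
    (2,1)@(5, 3): e=[24,46,-2] → ·
    (1,2)@(3, 5): e=[56,-6,18] → ·
    (2,2)@(5, 5): e=[36,18,14] → #
    (3,2)@(7, 5): e=[16,42,10] → #
    (4,2)@(9, 5): e=[-4,66,6] → ·
    (2,3)@(5, 7): e=[48,-10,30] → ·
    (3,3)@(7, 7): e=[28,14,26] → #
    (4,3)@(9, 7): e=[8,38,22] → #
    (5,3)@(11, 7): e=[-12,62,18] → ·
    (3,4)@(7, 9): e=[40,-14,42] → ·
    (4,4)@(9, 9): e=[20,10,38] → #
    (5,4)@(11, 9): e=[0,34,34] → ·  [on edge]
  covered (8 px):
    · · · · · · · · · ·
    · # · · · · · · · ·
    · · # # · · · · · ·
    · · · # # · · · · ·
    · · · · # · · · · ·
    · · · · · # · · · ·
    · · · · · · # · · ·
    · · · · · · · · · ·
T2:
  2·area = 22
  edge (0, 12)→(4, 9): d=(4,-3) top-left  bias=+0
  edge (4, 9)→(10, 10): d=(6,1) right/bottom  bias=-1
  edge (10, 10)→(0, 12): d=(-10,2) right/bottom  bias=-1
    (7,4)@(15, 9): e=[33,-11,0] → ·  [on edge]
    (1,5)@(3, 11): e=[5,13,4] → #
    (2,5)@(5, 11): e=[11,11,0] → ·  [on edge]
    (1,6)@(3, 13): e=[13,25,-16] → ·
  covered (1 px):
    · · · · · · · · · ·
    · · · · · · · · · ·
    · · · · · · · · · ·
    · · · · · · · · · ·
    · · · · · · · · · ·
    · # · · · · · · · ·
    · · · · · · · · · ·
    · · · · · · · · · ·
T3:
  2·area = 6  (B↔C swapped to make it positive)
  edge (14, 14)→(7, 16): d=(-7,2) right/bottom  bias=-1
  edge (7, 16)→(18, 12): d=(11,-4) top-left  bias=+0
  edge (18, 12)→(14, 14): d=(-4,2) right/bottom  bias=-1
  covered (0 px):
    · · · · · · · · · ·
    · · · · · · · · · ·
    · · · · · · · · · ·
    · · · · · · · · · ·
    · · · · · · · · · ·
    · · · · · · · · · ·
    · · · · · · · · · ·
    · · · · · · · · · ·
T4:
  2·area = 132  (B↔C swapped to make it positive)
  edge (8, 2)→(19, 0): d=(11,-2) top-left  bias=+0
  edge (19, 0)→(8, 14): d=(-11,14) right/bottom  bias=-1
  edge (8, 14)→(8, 2): d=(0,-12) top-left  bias=+0
    (7,0)@(15, 1): e=[3,45,84] → #
    (8,0)@(17, 1): e=[7,17,108] → #
    (9,0)@(19, 1): e=[11,-11,132] → ·
    (4,1)@(9, 3): e=[13,107,12] → #
    (5,1)@(11, 3): e=[17,79,36] → #
    (6,1)@(13, 3): e=[21,51,60] → #
    (8,1)@(17, 3): e=[29,-5,108] → ·
    (4,2)@(9, 5): e=[35,85,12] → #
    (8,2)@(17, 5): e=[51,-27,108] → ·
    (4,3)@(9, 7): e=[57,63,12] → #
    (7,3)@(15, 7): e=[69,-21,84] → ·
    (4,4)@(9, 9): e=[79,41,12] → #
  covered (16 px):
    · · · · · · · # # ·
    · · · · # # # # · ·
    · · · · # # # # · ·
    · · · · # # # · · ·
    · · · · # # · · · ·
    · · · · # · · · · ·
    · · · · · · · · · ·
    · · · · · · · · · ·

Answer: [32,34,18]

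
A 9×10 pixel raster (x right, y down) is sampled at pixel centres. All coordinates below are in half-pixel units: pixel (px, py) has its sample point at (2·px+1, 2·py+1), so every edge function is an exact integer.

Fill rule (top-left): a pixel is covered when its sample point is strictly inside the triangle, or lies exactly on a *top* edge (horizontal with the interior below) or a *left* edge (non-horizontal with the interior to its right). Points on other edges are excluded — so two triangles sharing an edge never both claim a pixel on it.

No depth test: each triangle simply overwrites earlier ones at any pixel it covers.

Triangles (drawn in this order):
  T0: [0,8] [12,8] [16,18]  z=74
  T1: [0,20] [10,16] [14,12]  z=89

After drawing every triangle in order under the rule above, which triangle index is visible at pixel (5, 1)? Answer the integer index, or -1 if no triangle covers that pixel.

T0:
  2·area = 120
  edge (0, 8)→(12, 8): d=(12,0) top-left  bias=+0
  edge (12, 8)→(16, 18): d=(4,10) right/bottom  bias=-1
  edge (16, 18)→(0, 8): d=(-16,-10) top-left  bias=+0
    (1,4)@(3, 9): e=[12,94,14] → █
    (2,4)@(5, 9): e=[12,74,34] → █
    (3,4)@(7, 9): e=[12,54,54] → █
    (4,4)@(9, 9): e=[12,34,74] → █
    (5,4)@(11, 9): e=[12,14,94] → █
    (6,4)@(13, 9): e=[12,-6,114] → ·
    (1,5)@(3, 11): e=[36,102,-18] → ·
    (2,5)@(5, 11): e=[36,82,2] → █
    (6,5)@(13, 11): e=[36,2,82] → █
    (7,5)@(15, 11): e=[36,-18,102] → ·
    (2,6)@(5, 13): e=[60,90,-30] → ·
    (3,6)@(7, 13): e=[60,70,-10] → ·
  covered (15 px):
    · · · · · · · · ·
    · · · · · · · · ·
    · · · · · · · · ·
    · · · · · · · · ·
    · █ █ █ █ █ · · ·
    · · █ █ █ █ █ · ·
    · · · · █ █ █ · ·
    · · · · · · █ · ·
    · · · · · · · █ ·
    · · · · · · · · ·
T1:
  2·area = 24  (B↔C swapped to make it positive)
  edge (0, 20)→(14, 12): d=(14,-8) top-left  bias=+0
  edge (14, 12)→(10, 16): d=(-4,4) right/bottom  bias=-1
  edge (10, 16)→(0, 20): d=(-10,4) right/bottom  bias=-1
    (8,4)@(17, 9): e=[-18,0,42] → ·  [on edge]
    (7,5)@(15, 11): e=[-6,0,30] → ·  [on edge]
    (6,6)@(13, 13): e=[6,0,18] → ·  [on edge]
    (4,7)@(9, 15): e=[2,8,14] → █
    (5,7)@(11, 15): e=[18,0,6] → ·  [on edge]
    (3,8)@(7, 17): e=[14,8,2] → █
    (4,8)@(9, 17): e=[30,0,-6] → ·  [on edge]
    (3,9)@(7, 19): e=[42,0,-18] → ·  [on edge]
  covered (2 px):
    · · · · · · · · ·
    · · · · · · · · ·
    · · · · · · · · ·
    · · · · · · · · ·
    · · · · · · · · ·
    · · · · · · · · ·
    · · · · · · · · ·
    · · · · █ · · · ·
    · · · █ · · · · ·
    · · · · · · · · ·

Z-buffer (winner per pixel, '.' = empty):
  . . . . . . . . .
  . . . . . . . . .
  . . . . . . . . .
  . . . . . . . . .
  . 0 0 0 0 0 . . .
  . . 0 0 0 0 0 . .
  . . . . 0 0 0 . .
  . . . . 1 . 0 . .
  . . . 1 . . . 0 .
  . . . . . . . . .

Result: -1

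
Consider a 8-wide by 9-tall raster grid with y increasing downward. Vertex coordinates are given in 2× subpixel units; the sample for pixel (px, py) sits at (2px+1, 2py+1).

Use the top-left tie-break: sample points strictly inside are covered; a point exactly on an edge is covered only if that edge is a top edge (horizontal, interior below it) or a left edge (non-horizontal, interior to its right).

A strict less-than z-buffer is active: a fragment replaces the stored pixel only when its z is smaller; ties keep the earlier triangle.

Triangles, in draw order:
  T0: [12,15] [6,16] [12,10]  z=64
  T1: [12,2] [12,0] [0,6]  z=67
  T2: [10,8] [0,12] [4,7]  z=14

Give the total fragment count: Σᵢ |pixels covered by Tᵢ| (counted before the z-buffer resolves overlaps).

T0:
  2·area = 30
  edge (12, 15)→(6, 16): d=(-6,1) right/bottom  bias=-1
  edge (6, 16)→(12, 10): d=(6,-6) top-left  bias=+0
  edge (12, 10)→(12, 15): d=(0,5) right/bottom  bias=-1
    (7,3)@(15, 7): e=[45,0,-15] → ·  [on edge]
    (6,4)@(13, 9): e=[35,0,-5] → ·  [on edge]
    (5,5)@(11, 11): e=[25,0,5] → #  [on edge]
    (6,5)@(13, 11): e=[23,12,-5] → ·
    (4,6)@(9, 13): e=[15,0,15] → #  [on edge]
    (6,6)@(13, 13): e=[11,24,-5] → ·
    (3,7)@(7, 15): e=[5,0,25] → #  [on edge]
    (6,7)@(13, 15): e=[-1,36,-5] → ·
    (2,8)@(5, 17): e=[-5,0,35] → ·  [on edge]
    (3,8)@(7, 17): e=[-7,12,25] → ·
    (4,8)@(9, 17): e=[-9,24,15] → ·
    (5,8)@(11, 17): e=[-11,36,5] → ·
  covered (6 px):
    · · · · · · · ·
    · · · · · · · ·
    · · · · · · · ·
    · · · · · · · ·
    · · · · · · · ·
    · · · · · # · ·
    · · · · # # · ·
    · · · # # # · ·
    · · · · · · · ·
T1:
  2·area = 24  (B↔C swapped to make it positive)
  edge (12, 2)→(0, 6): d=(-12,4) right/bottom  bias=-1
  edge (0, 6)→(12, 0): d=(12,-6) top-left  bias=+0
  edge (12, 0)→(12, 2): d=(0,2) right/bottom  bias=-1
    (5,0)@(11, 1): e=[16,6,2] → #
    (6,0)@(13, 1): e=[8,18,-2] → ·
    (7,0)@(15, 1): e=[0,30,-6] → ·  [on edge]
    (3,1)@(7, 3): e=[8,6,10] → #
    (4,1)@(9, 3): e=[0,18,6] → ·  [on edge]
    (5,1)@(11, 3): e=[-8,30,2] → ·
    (1,2)@(3, 5): e=[0,6,18] → ·  [on edge]
    (3,2)@(7, 5): e=[-16,30,10] → ·
  covered (2 px):
    · · · · · # · ·
    · · · # · · · ·
    · · · · · · · ·
    · · · · · · · ·
    · · · · · · · ·
    · · · · · · · ·
    · · · · · · · ·
    · · · · · · · ·
    · · · · · · · ·
T2:
  2·area = 34
  edge (10, 8)→(0, 12): d=(-10,4) right/bottom  bias=-1
  edge (0, 12)→(4, 7): d=(4,-5) top-left  bias=+0
  edge (4, 7)→(10, 8): d=(6,1) right/bottom  bias=-1
    (1,4)@(3, 9): e=[18,3,13] → #
    (2,4)@(5, 9): e=[10,13,11] → #
    (3,4)@(7, 9): e=[2,23,9] → #
    (4,4)@(9, 9): e=[-6,33,7] → ·
    (0,5)@(1, 11): e=[6,1,27] → #
    (1,5)@(3, 11): e=[-2,11,25] → ·
    (2,5)@(5, 11): e=[-10,21,23] → ·
    (3,5)@(7, 11): e=[-18,31,21] → ·
    (0,6)@(1, 13): e=[-14,9,39] → ·
  covered (4 px):
    · · · · · · · ·
    · · · · · · · ·
    · · · · · · · ·
    · · · · · · · ·
    · # # # · · · ·
    # · · · · · · ·
    · · · · · · · ·
    · · · · · · · ·
    · · · · · · · ·

Answer: 12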